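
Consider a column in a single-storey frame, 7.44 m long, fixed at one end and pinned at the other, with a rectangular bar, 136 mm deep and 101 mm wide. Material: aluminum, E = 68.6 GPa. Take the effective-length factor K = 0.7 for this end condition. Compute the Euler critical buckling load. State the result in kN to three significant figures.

Buckling occurs about the weak axis: I_min = h·b³/12 with b = 101 mm (the shorter side).
I_min = 136×101³/12 = 1.168×10^7 mm⁴
I = 1.168×10^7 mm⁴ = 1.168×10^-5 m⁴
Effective length L_e = K·L = 0.7 × 7.44 = 5.208 m
P_cr = π²EI / L_e² = π² × 68.6×10⁹ × 1.168×10^-5 / 5.208² = 2.915×10^5 N

P_cr ≈ 291 kN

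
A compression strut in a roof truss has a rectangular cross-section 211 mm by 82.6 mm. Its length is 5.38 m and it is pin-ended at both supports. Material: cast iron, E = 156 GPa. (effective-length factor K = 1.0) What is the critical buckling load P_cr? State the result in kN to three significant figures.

Buckling occurs about the weak axis: I_min = h·b³/12 with b = 82.6 mm (the shorter side).
I_min = 211×82.6³/12 = 9.909×10^6 mm⁴
I = 9.909×10^6 mm⁴ = 9.909×10^-6 m⁴
Effective length L_e = K·L = 1 × 5.38 = 5.380 m
P_cr = π²EI / L_e² = π² × 156×10⁹ × 9.909×10^-6 / 5.380² = 5.271×10^5 N

P_cr ≈ 527 kN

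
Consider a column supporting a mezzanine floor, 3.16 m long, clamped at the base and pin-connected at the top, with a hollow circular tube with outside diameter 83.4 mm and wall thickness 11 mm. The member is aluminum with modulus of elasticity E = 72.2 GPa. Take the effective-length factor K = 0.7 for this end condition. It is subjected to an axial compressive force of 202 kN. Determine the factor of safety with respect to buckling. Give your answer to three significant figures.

n ≈ 1.21

Inner diameter d_i = 83.4 − 2×11 = 61.40 mm
I = π(d_o⁴ − d_i⁴)/64 = π(83.4⁴ − 61.40⁴)/64 = 1.677×10^6 mm⁴
I = 1.677×10^6 mm⁴ = 1.677×10^-6 m⁴
Effective length L_e = K·L = 0.7 × 3.16 = 2.212 m
P_cr = π²EI / L_e² = π² × 72.2×10⁹ × 1.677×10^-6 / 2.212² = 2.443×10^5 N
Factor of safety n = P_cr / P = 244.26 / 202 = 1.21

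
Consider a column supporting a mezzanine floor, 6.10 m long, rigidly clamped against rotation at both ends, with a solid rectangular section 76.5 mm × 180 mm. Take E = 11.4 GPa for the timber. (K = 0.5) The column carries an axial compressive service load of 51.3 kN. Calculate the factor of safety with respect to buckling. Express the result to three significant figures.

n ≈ 1.58

Buckling occurs about the weak axis: I_min = h·b³/12 with b = 76.5 mm (the shorter side).
I_min = 180×76.5³/12 = 6.715×10^6 mm⁴
I = 6.715×10^6 mm⁴ = 6.715×10^-6 m⁴
Effective length L_e = K·L = 0.5 × 6.10 = 3.050 m
P_cr = π²EI / L_e² = π² × 11.4×10⁹ × 6.715×10^-6 / 3.050² = 8.122×10^4 N
Factor of safety n = P_cr / P = 81.223 / 51.3 = 1.58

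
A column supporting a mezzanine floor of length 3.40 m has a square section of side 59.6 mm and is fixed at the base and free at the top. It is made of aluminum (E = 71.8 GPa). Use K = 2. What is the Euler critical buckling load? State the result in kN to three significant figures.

I = a⁴/12 = 59.6⁴/12 = 1.051×10^6 mm⁴
I = 1.051×10^6 mm⁴ = 1.051×10^-6 m⁴
Effective length L_e = K·L = 2 × 3.40 = 6.800 m
P_cr = π²EI / L_e² = π² × 71.8×10⁹ × 1.051×10^-6 / 6.800² = 1.611×10^4 N

P_cr ≈ 16.1 kN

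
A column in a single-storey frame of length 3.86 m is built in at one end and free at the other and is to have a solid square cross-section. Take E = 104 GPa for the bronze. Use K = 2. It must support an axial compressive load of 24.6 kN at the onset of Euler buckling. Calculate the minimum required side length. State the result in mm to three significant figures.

a ≈ 64.3 mm

L_e = K·L = 2 × 3.86 = 7.720 m
Required I = P_cr·L_e²/(π²E) = 2.460×10^4 × 7.720² / (π² × 1.04×10^11) = 1.428×10^-6 m⁴
I_req = 1.428×10^6 mm⁴
Solid square: I = a⁴/12  ⇒  a = (12I)^(1/4) = (12×1.428×10^6)^(1/4) = 64.3 mm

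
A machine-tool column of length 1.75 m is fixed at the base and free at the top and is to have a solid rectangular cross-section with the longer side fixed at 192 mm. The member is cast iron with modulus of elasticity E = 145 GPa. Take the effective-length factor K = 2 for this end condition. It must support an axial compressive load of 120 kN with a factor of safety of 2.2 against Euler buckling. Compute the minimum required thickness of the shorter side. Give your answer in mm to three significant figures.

Required P_cr = n·P = 2.2 × 120 = 264.0 kN
L_e = K·L = 2 × 1.75 = 3.500 m
Required I = P_cr·L_e²/(π²E) = 2.640×10^5 × 3.500² / (π² × 1.45×10^11) = 2.260×10^-6 m⁴
I_req = 2.260×10^6 mm⁴
Rectangle, weak axis: I_min = h·b³/12 with h = 192 mm fixed  ⇒  b = (12I/h)^(1/3) = 52.1 mm

b ≈ 52.1 mm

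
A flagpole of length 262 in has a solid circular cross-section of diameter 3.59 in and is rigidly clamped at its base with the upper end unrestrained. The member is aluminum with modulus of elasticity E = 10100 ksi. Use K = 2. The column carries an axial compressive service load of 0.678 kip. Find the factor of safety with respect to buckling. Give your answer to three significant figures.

n ≈ 4.37

I = πd⁴/64 = π×3.59⁴/64 = 8.154 in⁴
Effective length L_e = K·L = 2 × 262 = 524.0 in
P_cr = π²EI / L_e² = π² × 10100×10³ × 8.154 / 524.0² = 2.960×10^3 lb
Factor of safety n = P_cr / P = 2.9601 / 0.678 = 4.37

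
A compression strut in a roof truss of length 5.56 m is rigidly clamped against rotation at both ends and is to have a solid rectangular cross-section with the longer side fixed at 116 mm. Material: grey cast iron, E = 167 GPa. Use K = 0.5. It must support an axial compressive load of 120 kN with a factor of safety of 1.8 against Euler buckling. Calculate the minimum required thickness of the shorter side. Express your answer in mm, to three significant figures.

b ≈ 47.1 mm

Required P_cr = n·P = 1.8 × 120 = 216.0 kN
L_e = K·L = 0.5 × 5.56 = 2.780 m
Required I = P_cr·L_e²/(π²E) = 2.160×10^5 × 2.780² / (π² × 1.67×10^11) = 1.013×10^-6 m⁴
I_req = 1.013×10^6 mm⁴
Rectangle, weak axis: I_min = h·b³/12 with h = 116 mm fixed  ⇒  b = (12I/h)^(1/3) = 47.1 mm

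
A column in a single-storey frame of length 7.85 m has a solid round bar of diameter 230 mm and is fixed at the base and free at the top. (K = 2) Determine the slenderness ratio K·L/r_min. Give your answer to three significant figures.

λ ≈ 273

For a solid circle r = d/4 = 230/4 = 57.50 mm
L_e = K·L = 2 × 7.85 m = 15.70 m = 15700 mm
λ = L_e / r_min = 15700 / 57.50 = 273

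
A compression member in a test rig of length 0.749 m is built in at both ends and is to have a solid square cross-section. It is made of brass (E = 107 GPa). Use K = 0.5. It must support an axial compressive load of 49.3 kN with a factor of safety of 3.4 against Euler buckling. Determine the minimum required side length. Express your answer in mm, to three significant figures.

Required P_cr = n·P = 3.4 × 49.3 = 167.6 kN
L_e = K·L = 0.5 × 0.749 = 0.3745 m
Required I = P_cr·L_e²/(π²E) = 1.676×10^5 × 0.3745² / (π² × 1.07×10^11) = 2.226×10^-8 m⁴
I_req = 2.226×10^4 mm⁴
Solid square: I = a⁴/12  ⇒  a = (12I)^(1/4) = (12×2.226×10^4)^(1/4) = 22.7 mm

a ≈ 22.7 mm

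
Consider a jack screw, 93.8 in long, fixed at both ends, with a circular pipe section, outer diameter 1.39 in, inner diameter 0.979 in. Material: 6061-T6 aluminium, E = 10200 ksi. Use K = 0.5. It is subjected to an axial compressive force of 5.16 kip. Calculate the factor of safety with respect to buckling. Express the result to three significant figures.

n ≈ 1.23

d_o = 1.39 in, d_i = 0.979 in
I = π(d_o⁴ − d_i⁴)/64 = π(1.39⁴ − 0.9790⁴)/64 = 0.1382 in⁴
Effective length L_e = K·L = 0.5 × 93.8 = 46.90 in
P_cr = π²EI / L_e² = π² × 10200×10³ × 0.1382 / 46.90² = 6.323×10^3 lb
Factor of safety n = P_cr / P = 6.3228 / 5.16 = 1.23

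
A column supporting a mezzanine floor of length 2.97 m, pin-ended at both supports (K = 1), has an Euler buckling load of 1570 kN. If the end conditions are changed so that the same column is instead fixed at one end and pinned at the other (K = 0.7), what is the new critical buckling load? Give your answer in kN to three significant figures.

P_cr ≈ 3200 kN

P_cr ∝ 1/K², so P_cr,new = P_cr,old × (K_old/K_new)² = 1570 × (1/0.7)²
= 1570 × 2.041 = 3200 kN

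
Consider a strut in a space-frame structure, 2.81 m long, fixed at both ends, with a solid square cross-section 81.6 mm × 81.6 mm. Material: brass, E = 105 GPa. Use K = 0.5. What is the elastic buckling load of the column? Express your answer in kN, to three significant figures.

I = a⁴/12 = 81.6⁴/12 = 3.695×10^6 mm⁴
I = 3.695×10^6 mm⁴ = 3.695×10^-6 m⁴
Effective length L_e = K·L = 0.5 × 2.81 = 1.405 m
P_cr = π²EI / L_e² = π² × 105×10⁹ × 3.695×10^-6 / 1.405² = 1.940×10^6 N

P_cr ≈ 1940 kN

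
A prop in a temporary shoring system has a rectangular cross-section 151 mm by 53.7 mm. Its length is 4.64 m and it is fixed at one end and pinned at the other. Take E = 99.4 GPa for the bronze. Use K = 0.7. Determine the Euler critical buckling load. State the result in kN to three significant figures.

P_cr ≈ 181 kN

Buckling occurs about the weak axis: I_min = h·b³/12 with b = 53.7 mm (the shorter side).
I_min = 151×53.7³/12 = 1.949×10^6 mm⁴
I = 1.949×10^6 mm⁴ = 1.949×10^-6 m⁴
Effective length L_e = K·L = 0.7 × 4.64 = 3.248 m
P_cr = π²EI / L_e² = π² × 99.4×10⁹ × 1.949×10^-6 / 3.248² = 1.812×10^5 N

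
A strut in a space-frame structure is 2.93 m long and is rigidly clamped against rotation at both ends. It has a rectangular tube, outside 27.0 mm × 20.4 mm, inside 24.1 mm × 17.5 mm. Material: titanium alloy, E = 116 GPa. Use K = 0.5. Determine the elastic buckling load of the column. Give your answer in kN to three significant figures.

Weak-axis I_min = (h_o·b_o³ − h_i·b_i³)/12 with b_o = 20.4, b_i = 17.50 mm (shorter outer/inner sides).
I_min = (27.0×20.4³ − 24.10×17.50³)/12 = 8.338×10^3 mm⁴
I = 8.338×10^3 mm⁴ = 8.338×10^-9 m⁴
Effective length L_e = K·L = 0.5 × 2.93 = 1.465 m
P_cr = π²EI / L_e² = π² × 116×10⁹ × 8.338×10^-9 / 1.465² = 4.448×10^3 N

P_cr ≈ 4.45 kN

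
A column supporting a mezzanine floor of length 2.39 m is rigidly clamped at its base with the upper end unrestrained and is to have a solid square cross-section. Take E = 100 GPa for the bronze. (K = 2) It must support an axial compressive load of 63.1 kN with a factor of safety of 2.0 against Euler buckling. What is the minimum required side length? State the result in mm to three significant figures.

a ≈ 76.9 mm

Required P_cr = n·P = 2.0 × 63.1 = 126.2 kN
L_e = K·L = 2 × 2.39 = 4.780 m
Required I = P_cr·L_e²/(π²E) = 1.262×10^5 × 4.780² / (π² × 1.00×10^11) = 2.922×10^-6 m⁴
I_req = 2.922×10^6 mm⁴
Solid square: I = a⁴/12  ⇒  a = (12I)^(1/4) = (12×2.922×10^6)^(1/4) = 76.9 mm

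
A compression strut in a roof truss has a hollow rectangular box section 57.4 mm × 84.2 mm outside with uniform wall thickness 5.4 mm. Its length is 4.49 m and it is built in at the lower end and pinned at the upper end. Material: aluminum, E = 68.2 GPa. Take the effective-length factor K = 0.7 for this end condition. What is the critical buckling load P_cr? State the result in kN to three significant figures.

Inner dimensions: h_i = 84.2 − 2×5.4 = 73.40 mm, b_i = 57.4 − 2×5.4 = 46.60 mm
Weak-axis I_min = (h_o·b_o³ − h_i·b_i³)/12 with b_o = 57.4, b_i = 46.60 mm (shorter outer/inner sides).
I_min = (84.2×57.4³ − 73.40×46.60³)/12 = 7.080×10^5 mm⁴
I = 7.080×10^5 mm⁴ = 7.080×10^-7 m⁴
Effective length L_e = K·L = 0.7 × 4.49 = 3.143 m
P_cr = π²EI / L_e² = π² × 68.2×10⁹ × 7.080×10^-7 / 3.143² = 4.824×10^4 N

P_cr ≈ 48.2 kN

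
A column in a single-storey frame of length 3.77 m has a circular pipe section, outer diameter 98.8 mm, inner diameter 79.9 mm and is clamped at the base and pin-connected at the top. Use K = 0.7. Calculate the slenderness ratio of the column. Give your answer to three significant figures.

d_o = 98.8 mm, d_i = 79.9 mm
I = π(d_o⁴ − d_i⁴)/64 = π(98.8⁴ − 79.90⁴)/64 = 2.677×10^6 mm⁴
A = 2.653×10^3 mm²;  r_min = √(I/A) = √(2.677×10^6/2.653×10^3) = 31.77 mm
L_e = K·L = 0.7 × 3.77 m = 2.639 m = 2639.0 mm
λ = L_e / r_min = 2639.0 / 31.77 = 83.1

λ ≈ 83.1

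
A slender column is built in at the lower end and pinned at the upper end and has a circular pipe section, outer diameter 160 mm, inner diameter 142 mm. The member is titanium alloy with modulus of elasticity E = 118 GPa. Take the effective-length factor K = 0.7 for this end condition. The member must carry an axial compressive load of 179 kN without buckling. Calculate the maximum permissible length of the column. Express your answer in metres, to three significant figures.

d_o = 160 mm, d_i = 142 mm
I = π(d_o⁴ − d_i⁴)/64 = π(160⁴ − 142.0⁴)/64 = 1.221×10^7 mm⁴
I = 1.221×10^-5 m⁴
At the buckling limit P_cr = P = 1.790×10^5 N
From P_cr = π²EI/(K·L)²:  L = (1/K)·√(π²EI/P_cr) = (1/0.7)·√(π²×1.18×10^11×1.221×10^-5/1.790×10^5)
L = 12.7 m

L_max ≈ 12.7 m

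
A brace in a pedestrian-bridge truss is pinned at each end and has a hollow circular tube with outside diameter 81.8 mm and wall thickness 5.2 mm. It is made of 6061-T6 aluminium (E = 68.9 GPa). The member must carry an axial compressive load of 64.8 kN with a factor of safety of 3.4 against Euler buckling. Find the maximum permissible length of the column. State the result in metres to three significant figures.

Inner diameter d_i = 81.8 − 2×5.2 = 71.40 mm
I = π(d_o⁴ − d_i⁴)/64 = π(81.8⁴ − 71.40⁴)/64 = 9.220×10^5 mm⁴
I = 9.220×10^-7 m⁴
Required critical load P_cr = n·P = 3.4 × 64.8 = 220.3 kN = 2.203×10^5 N
From P_cr = π²EI/(K·L)²:  L = (1/K)·√(π²EI/P_cr) = (1/1)·√(π²×6.89×10^10×9.220×10^-7/2.203×10^5)
L = 1.69 m

L_max ≈ 1.69 m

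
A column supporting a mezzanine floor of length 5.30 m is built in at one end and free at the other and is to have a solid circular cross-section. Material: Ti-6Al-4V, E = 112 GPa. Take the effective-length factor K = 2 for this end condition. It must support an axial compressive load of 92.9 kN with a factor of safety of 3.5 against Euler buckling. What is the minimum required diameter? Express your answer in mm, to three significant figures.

Required P_cr = n·P = 3.5 × 92.9 = 325.2 kN
L_e = K·L = 2 × 5.30 = 10.60 m
Required I = P_cr·L_e²/(π²E) = 3.252×10^5 × 10.60² / (π² × 1.12×10^11) = 3.305×10^-5 m⁴
I_req = 3.305×10^7 mm⁴
Solid circle: I = πd⁴/64  ⇒  d = (64I/π)^(1/4) = (64×3.305×10^7/π)^(1/4) = 161 mm

d ≈ 161 mm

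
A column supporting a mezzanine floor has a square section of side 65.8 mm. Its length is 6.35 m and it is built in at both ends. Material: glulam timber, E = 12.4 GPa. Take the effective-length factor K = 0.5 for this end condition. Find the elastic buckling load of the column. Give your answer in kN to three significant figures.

P_cr ≈ 19.0 kN

I = a⁴/12 = 65.8⁴/12 = 1.562×10^6 mm⁴
I = 1.562×10^6 mm⁴ = 1.562×10^-6 m⁴
Effective length L_e = K·L = 0.5 × 6.35 = 3.175 m
P_cr = π²EI / L_e² = π² × 12.4×10⁹ × 1.562×10^-6 / 3.175² = 1.897×10^4 N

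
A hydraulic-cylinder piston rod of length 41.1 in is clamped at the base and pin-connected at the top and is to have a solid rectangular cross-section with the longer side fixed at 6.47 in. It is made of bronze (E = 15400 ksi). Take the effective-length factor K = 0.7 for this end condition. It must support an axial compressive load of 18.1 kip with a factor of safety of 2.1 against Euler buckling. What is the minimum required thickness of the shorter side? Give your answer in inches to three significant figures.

b ≈ 0.727 in

Required P_cr = n·P = 2.1 × 18.1 = 38.01 kip
L_e = K·L = 0.7 × 41.1 = 28.77 in
Required I = P_cr·L_e²/(π²E) = 3.801×10^4 × 28.77² / (π² × 1.54×10^7) = 0.2070 in⁴
Rectangle, weak axis: I_min = h·b³/12 with h = 6.47 in fixed  ⇒  b = (12I/h)^(1/3) = 0.727 in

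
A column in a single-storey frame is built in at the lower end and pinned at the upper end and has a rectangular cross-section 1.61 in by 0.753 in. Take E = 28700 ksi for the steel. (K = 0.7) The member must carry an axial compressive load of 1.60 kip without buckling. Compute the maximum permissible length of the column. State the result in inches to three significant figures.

L_max ≈ 144 in

Buckling occurs about the weak axis: I_min = h·b³/12 with b = 0.753 in (the shorter side).
I_min = 1.61×0.753³/12 = 5.728×10^-2 in⁴
At the buckling limit P_cr = P = 1.600×10^3 lb
From P_cr = π²EI/(K·L)²:  L = (1/K)·√(π²EI/P_cr) = (1/0.7)·√(π²×2.87×10^7×5.728×10^-2/1.600×10^3)
L = 144 in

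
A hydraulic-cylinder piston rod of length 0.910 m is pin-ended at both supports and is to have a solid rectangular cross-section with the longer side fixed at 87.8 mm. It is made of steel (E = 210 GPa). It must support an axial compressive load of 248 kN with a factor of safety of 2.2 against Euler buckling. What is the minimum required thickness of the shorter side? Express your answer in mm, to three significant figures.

Required P_cr = n·P = 2.2 × 248 = 545.6 kN
L_e = K·L = 1 × 0.910 = 0.9100 m
Required I = P_cr·L_e²/(π²E) = 5.456×10^5 × 0.9100² / (π² × 2.10×10^11) = 2.180×10^-7 m⁴
I_req = 2.180×10^5 mm⁴
Rectangle, weak axis: I_min = h·b³/12 with h = 87.8 mm fixed  ⇒  b = (12I/h)^(1/3) = 31.0 mm

b ≈ 31.0 mm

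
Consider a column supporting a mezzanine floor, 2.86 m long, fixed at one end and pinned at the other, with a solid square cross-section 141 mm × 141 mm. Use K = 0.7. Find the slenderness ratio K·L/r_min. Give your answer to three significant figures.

λ ≈ 49.2

For a square r = a/√12 = 141/√12 = 40.70 mm
L_e = K·L = 0.7 × 2.86 m = 2.002 m = 2002.0 mm
λ = L_e / r_min = 2002.0 / 40.70 = 49.2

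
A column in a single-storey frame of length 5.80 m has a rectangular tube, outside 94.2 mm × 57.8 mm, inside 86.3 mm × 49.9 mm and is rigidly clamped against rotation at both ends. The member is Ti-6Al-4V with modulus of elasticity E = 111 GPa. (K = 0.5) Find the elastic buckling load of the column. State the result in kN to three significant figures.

Weak-axis I_min = (h_o·b_o³ − h_i·b_i³)/12 with b_o = 57.8, b_i = 49.90 mm (shorter outer/inner sides).
I_min = (94.2×57.8³ − 86.30×49.90³)/12 = 6.223×10^5 mm⁴
I = 6.223×10^5 mm⁴ = 6.223×10^-7 m⁴
Effective length L_e = K·L = 0.5 × 5.80 = 2.900 m
P_cr = π²EI / L_e² = π² × 111×10⁹ × 6.223×10^-7 / 2.900² = 8.106×10^4 N

P_cr ≈ 81.1 kN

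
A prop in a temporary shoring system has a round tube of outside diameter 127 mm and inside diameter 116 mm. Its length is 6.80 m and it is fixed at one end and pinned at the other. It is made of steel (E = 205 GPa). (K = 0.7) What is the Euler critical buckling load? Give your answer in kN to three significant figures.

d_o = 127 mm, d_i = 116 mm
I = π(d_o⁴ − d_i⁴)/64 = π(127⁴ − 116.0⁴)/64 = 3.882×10^6 mm⁴
I = 3.882×10^6 mm⁴ = 3.882×10^-6 m⁴
Effective length L_e = K·L = 0.7 × 6.80 = 4.760 m
P_cr = π²EI / L_e² = π² × 205×10⁹ × 3.882×10^-6 / 4.760² = 3.466×10^5 N

P_cr ≈ 347 kN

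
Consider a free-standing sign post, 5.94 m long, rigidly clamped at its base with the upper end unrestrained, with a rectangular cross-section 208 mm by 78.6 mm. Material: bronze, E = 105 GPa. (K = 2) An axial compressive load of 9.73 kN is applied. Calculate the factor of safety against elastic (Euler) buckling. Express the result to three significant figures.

n ≈ 6.35

Buckling occurs about the weak axis: I_min = h·b³/12 with b = 78.6 mm (the shorter side).
I_min = 208×78.6³/12 = 8.417×10^6 mm⁴
I = 8.417×10^6 mm⁴ = 8.417×10^-6 m⁴
Effective length L_e = K·L = 2 × 5.94 = 11.88 m
P_cr = π²EI / L_e² = π² × 105×10⁹ × 8.417×10^-6 / 11.88² = 6.180×10^4 N
Factor of safety n = P_cr / P = 61.802 / 9.73 = 6.35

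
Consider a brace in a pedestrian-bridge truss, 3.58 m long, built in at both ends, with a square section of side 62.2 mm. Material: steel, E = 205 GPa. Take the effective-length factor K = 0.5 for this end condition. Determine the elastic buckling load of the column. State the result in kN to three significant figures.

P_cr ≈ 788 kN

I = a⁴/12 = 62.2⁴/12 = 1.247×10^6 mm⁴
I = 1.247×10^6 mm⁴ = 1.247×10^-6 m⁴
Effective length L_e = K·L = 0.5 × 3.58 = 1.790 m
P_cr = π²EI / L_e² = π² × 205×10⁹ × 1.247×10^-6 / 1.790² = 7.876×10^5 N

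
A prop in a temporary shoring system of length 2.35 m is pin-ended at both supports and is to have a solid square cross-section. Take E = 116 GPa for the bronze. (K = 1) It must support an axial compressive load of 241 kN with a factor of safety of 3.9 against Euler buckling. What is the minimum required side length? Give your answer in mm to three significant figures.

Required P_cr = n·P = 3.9 × 241 = 939.9 kN
L_e = K·L = 1 × 2.35 = 2.350 m
Required I = P_cr·L_e²/(π²E) = 9.399×10^5 × 2.350² / (π² × 1.16×10^11) = 4.534×10^-6 m⁴
I_req = 4.534×10^6 mm⁴
Solid square: I = a⁴/12  ⇒  a = (12I)^(1/4) = (12×4.534×10^6)^(1/4) = 85.9 mm

a ≈ 85.9 mm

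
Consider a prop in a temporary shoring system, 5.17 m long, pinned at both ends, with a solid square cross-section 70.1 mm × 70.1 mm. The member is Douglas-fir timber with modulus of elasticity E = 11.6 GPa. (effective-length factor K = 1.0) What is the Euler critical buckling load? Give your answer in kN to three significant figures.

P_cr ≈ 8.62 kN

I = a⁴/12 = 70.1⁴/12 = 2.012×10^6 mm⁴
I = 2.012×10^6 mm⁴ = 2.012×10^-6 m⁴
Effective length L_e = K·L = 1 × 5.17 = 5.170 m
P_cr = π²EI / L_e² = π² × 11.6×10⁹ × 2.012×10^-6 / 5.170² = 8.619×10^3 N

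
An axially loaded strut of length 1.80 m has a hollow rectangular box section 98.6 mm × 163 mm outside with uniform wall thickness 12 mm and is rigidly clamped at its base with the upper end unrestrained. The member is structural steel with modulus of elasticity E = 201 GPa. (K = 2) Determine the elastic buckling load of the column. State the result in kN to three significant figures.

P_cr ≈ 1260 kN

Inner dimensions: h_i = 163 − 2×12 = 139.0 mm, b_i = 98.6 − 2×12 = 74.60 mm
Weak-axis I_min = (h_o·b_o³ − h_i·b_i³)/12 with b_o = 98.6, b_i = 74.60 mm (shorter outer/inner sides).
I_min = (163×98.6³ − 139.0×74.60³)/12 = 8.212×10^6 mm⁴
I = 8.212×10^6 mm⁴ = 8.212×10^-6 m⁴
Effective length L_e = K·L = 2 × 1.80 = 3.600 m
P_cr = π²EI / L_e² = π² × 201×10⁹ × 8.212×10^-6 / 3.600² = 1.257×10^6 N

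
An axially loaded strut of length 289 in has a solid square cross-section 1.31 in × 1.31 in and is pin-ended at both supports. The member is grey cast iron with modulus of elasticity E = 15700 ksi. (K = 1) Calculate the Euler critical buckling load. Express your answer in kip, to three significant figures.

I = a⁴/12 = 1.31⁴/12 = 0.2454 in⁴
Effective length L_e = K·L = 1 × 289 = 289.0 in
P_cr = π²EI / L_e² = π² × 15700×10³ × 0.2454 / 289.0² = 455.3 lb

P_cr ≈ 0.455 kip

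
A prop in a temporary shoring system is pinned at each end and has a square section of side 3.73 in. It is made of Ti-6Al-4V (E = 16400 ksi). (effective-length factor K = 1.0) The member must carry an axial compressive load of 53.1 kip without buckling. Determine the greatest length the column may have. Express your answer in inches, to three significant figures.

L_max ≈ 222 in

I = a⁴/12 = 3.73⁴/12 = 16.13 in⁴
At the buckling limit P_cr = P = 5.310×10^4 lb
From P_cr = π²EI/(K·L)²:  L = (1/K)·√(π²EI/P_cr) = (1/1)·√(π²×1.64×10^7×16.13/5.310×10^4)
L = 222 in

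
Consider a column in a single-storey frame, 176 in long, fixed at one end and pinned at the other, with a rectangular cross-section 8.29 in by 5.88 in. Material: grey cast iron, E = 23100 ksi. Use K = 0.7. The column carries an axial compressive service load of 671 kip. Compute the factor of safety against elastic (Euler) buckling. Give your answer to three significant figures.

n ≈ 3.14

Buckling occurs about the weak axis: I_min = h·b³/12 with b = 5.88 in (the shorter side).
I_min = 8.29×5.88³/12 = 140.4 in⁴
Effective length L_e = K·L = 0.7 × 176 = 123.2 in
P_cr = π²EI / L_e² = π² × 23100×10³ × 140.4 / 123.2² = 2.110×10^6 lb
Factor of safety n = P_cr / P = 2109.6 / 671 = 3.14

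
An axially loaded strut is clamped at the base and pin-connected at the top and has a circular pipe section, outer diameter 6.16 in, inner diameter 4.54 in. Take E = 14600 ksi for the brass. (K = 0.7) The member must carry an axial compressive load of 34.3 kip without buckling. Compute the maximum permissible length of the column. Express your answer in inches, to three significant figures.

d_o = 6.16 in, d_i = 4.54 in
I = π(d_o⁴ − d_i⁴)/64 = π(6.16⁴ − 4.540⁴)/64 = 49.83 in⁴
At the buckling limit P_cr = P = 3.430×10^4 lb
From P_cr = π²EI/(K·L)²:  L = (1/K)·√(π²EI/P_cr) = (1/0.7)·√(π²×1.46×10^7×49.83/3.430×10^4)
L = 654 in

L_max ≈ 654 in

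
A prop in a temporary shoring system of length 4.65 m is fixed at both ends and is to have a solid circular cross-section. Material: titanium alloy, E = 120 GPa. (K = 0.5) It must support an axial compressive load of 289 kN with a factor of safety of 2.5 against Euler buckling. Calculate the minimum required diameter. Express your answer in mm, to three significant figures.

Required P_cr = n·P = 2.5 × 289 = 722.5 kN
L_e = K·L = 0.5 × 4.65 = 2.325 m
Required I = P_cr·L_e²/(π²E) = 7.225×10^5 × 2.325² / (π² × 1.20×10^11) = 3.298×10^-6 m⁴
I_req = 3.298×10^6 mm⁴
Solid circle: I = πd⁴/64  ⇒  d = (64I/π)^(1/4) = (64×3.298×10^6/π)^(1/4) = 90.5 mm

d ≈ 90.5 mm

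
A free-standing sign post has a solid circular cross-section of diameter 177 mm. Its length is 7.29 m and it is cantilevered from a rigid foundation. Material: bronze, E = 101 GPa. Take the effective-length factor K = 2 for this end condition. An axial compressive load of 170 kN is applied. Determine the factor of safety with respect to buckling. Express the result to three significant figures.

n ≈ 1.33

I = πd⁴/64 = π×177⁴/64 = 4.818×10^7 mm⁴
I = 4.818×10^7 mm⁴ = 4.818×10^-5 m⁴
Effective length L_e = K·L = 2 × 7.29 = 14.58 m
P_cr = π²EI / L_e² = π² × 101×10⁹ × 4.818×10^-5 / 14.58² = 2.259×10^5 N
Factor of safety n = P_cr / P = 225.93 / 170 = 1.33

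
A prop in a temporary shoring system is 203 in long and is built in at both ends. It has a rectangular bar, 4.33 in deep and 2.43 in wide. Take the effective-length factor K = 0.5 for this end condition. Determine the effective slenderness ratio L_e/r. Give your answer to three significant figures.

For a rectangle r_min = b/√12 = 2.43/√12 = 0.7015 in
L_e = K·L = 0.5 × 203 = 101.5 in
λ = L_e / r_min = 101.50 / 0.7015 = 145

λ ≈ 145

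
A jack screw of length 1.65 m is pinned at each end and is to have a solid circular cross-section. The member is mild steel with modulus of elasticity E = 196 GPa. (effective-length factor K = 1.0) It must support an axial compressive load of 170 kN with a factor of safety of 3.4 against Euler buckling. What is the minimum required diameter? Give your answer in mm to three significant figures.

Required P_cr = n·P = 3.4 × 170 = 578.0 kN
L_e = K·L = 1 × 1.65 = 1.650 m
Required I = P_cr·L_e²/(π²E) = 5.780×10^5 × 1.650² / (π² × 1.96×10^11) = 8.135×10^-7 m⁴
I_req = 8.135×10^5 mm⁴
Solid circle: I = πd⁴/64  ⇒  d = (64I/π)^(1/4) = (64×8.135×10^5/π)^(1/4) = 63.8 mm

d ≈ 63.8 mm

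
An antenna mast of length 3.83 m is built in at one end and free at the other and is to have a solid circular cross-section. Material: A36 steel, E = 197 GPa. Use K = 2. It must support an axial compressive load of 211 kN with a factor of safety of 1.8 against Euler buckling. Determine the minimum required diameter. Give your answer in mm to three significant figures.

Required P_cr = n·P = 1.8 × 211 = 379.8 kN
L_e = K·L = 2 × 3.83 = 7.660 m
Required I = P_cr·L_e²/(π²E) = 3.798×10^5 × 7.660² / (π² × 1.97×10^11) = 1.146×10^-5 m⁴
I_req = 1.146×10^7 mm⁴
Solid circle: I = πd⁴/64  ⇒  d = (64I/π)^(1/4) = (64×1.146×10^7/π)^(1/4) = 124 mm

d ≈ 124 mm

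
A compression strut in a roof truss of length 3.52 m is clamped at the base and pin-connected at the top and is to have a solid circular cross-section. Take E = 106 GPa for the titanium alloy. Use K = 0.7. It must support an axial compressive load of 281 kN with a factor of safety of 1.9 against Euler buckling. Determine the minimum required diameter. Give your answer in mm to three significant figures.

Required P_cr = n·P = 1.9 × 281 = 533.9 kN
L_e = K·L = 0.7 × 3.52 = 2.464 m
Required I = P_cr·L_e²/(π²E) = 5.339×10^5 × 2.464² / (π² × 1.06×10^11) = 3.098×10^-6 m⁴
I_req = 3.098×10^6 mm⁴
Solid circle: I = πd⁴/64  ⇒  d = (64I/π)^(1/4) = (64×3.098×10^6/π)^(1/4) = 89.1 mm

d ≈ 89.1 mm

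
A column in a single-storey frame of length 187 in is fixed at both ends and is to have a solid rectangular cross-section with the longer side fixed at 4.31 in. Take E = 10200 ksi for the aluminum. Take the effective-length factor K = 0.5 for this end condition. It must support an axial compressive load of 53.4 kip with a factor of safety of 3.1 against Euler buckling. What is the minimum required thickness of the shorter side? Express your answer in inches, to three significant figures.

Required P_cr = n·P = 3.1 × 53.4 = 165.5 kip
L_e = K·L = 0.5 × 187 = 93.50 in
Required I = P_cr·L_e²/(π²E) = 1.655×10^5 × 93.50² / (π² × 1.02×10^7) = 14.38 in⁴
Rectangle, weak axis: I_min = h·b³/12 with h = 4.31 in fixed  ⇒  b = (12I/h)^(1/3) = 3.42 in

b ≈ 3.42 in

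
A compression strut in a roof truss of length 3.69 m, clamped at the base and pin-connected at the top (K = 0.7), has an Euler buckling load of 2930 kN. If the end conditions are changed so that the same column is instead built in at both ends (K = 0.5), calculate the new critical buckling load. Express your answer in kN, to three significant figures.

P_cr ∝ 1/K², so P_cr,new = P_cr,old × (K_old/K_new)² = 2930 × (0.7/0.5)²
= 2930 × 1.960 = 5740 kN

P_cr ≈ 5740 kN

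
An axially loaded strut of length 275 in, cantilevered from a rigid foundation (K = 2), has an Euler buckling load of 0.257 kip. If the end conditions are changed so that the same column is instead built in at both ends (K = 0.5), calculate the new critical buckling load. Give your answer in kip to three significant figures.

P_cr ≈ 4.11 kip

P_cr ∝ 1/K², so P_cr,new = P_cr,old × (K_old/K_new)² = 0.257 × (2/0.5)²
= 0.257 × 16.00 = 4.11 kip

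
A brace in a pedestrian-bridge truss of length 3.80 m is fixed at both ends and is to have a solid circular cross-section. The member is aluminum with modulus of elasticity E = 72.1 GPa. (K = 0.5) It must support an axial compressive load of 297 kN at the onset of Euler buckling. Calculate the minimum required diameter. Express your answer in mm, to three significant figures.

d ≈ 74.4 mm

L_e = K·L = 0.5 × 3.80 = 1.900 m
Required I = P_cr·L_e²/(π²E) = 2.970×10^5 × 1.900² / (π² × 7.21×10^10) = 1.507×10^-6 m⁴
I_req = 1.507×10^6 mm⁴
Solid circle: I = πd⁴/64  ⇒  d = (64I/π)^(1/4) = (64×1.507×10^6/π)^(1/4) = 74.4 mm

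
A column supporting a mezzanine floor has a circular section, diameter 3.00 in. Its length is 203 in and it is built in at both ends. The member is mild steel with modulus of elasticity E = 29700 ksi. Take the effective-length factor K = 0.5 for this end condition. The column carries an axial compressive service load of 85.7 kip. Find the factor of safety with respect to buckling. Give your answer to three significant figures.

n ≈ 1.32

I = πd⁴/64 = π×3.00⁴/64 = 3.976 in⁴
Effective length L_e = K·L = 0.5 × 203 = 101.5 in
P_cr = π²EI / L_e² = π² × 29700×10³ × 3.976 / 101.5² = 1.131×10^5 lb
Factor of safety n = P_cr / P = 113.13 / 85.7 = 1.32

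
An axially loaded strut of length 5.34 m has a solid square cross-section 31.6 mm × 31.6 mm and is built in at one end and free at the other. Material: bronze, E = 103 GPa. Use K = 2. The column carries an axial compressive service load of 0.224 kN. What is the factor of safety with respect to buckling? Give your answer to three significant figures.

I = a⁴/12 = 31.6⁴/12 = 8.309×10^4 mm⁴
I = 8.309×10^4 mm⁴ = 8.309×10^-8 m⁴
Effective length L_e = K·L = 2 × 5.34 = 10.68 m
P_cr = π²EI / L_e² = π² × 103×10⁹ × 8.309×10^-8 / 10.68² = 740.6 N
Factor of safety n = P_cr / P = 0.74056 / 0.224 = 3.31

n ≈ 3.31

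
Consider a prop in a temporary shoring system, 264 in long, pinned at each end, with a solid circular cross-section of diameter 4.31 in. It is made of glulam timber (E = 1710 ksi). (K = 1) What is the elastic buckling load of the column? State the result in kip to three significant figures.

I = πd⁴/64 = π×4.31⁴/64 = 16.94 in⁴
Effective length L_e = K·L = 1 × 264 = 264.0 in
P_cr = π²EI / L_e² = π² × 1710×10³ × 16.94 / 264.0² = 4.102×10^3 lb

P_cr ≈ 4.10 kip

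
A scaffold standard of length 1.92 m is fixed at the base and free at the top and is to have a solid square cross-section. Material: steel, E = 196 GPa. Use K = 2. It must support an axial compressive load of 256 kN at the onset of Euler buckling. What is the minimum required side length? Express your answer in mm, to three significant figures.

L_e = K·L = 2 × 1.92 = 3.840 m
Required I = P_cr·L_e²/(π²E) = 2.560×10^5 × 3.840² / (π² × 1.96×10^11) = 1.951×10^-6 m⁴
I_req = 1.951×10^6 mm⁴
Solid square: I = a⁴/12  ⇒  a = (12I)^(1/4) = (12×1.951×10^6)^(1/4) = 69.6 mm

a ≈ 69.6 mm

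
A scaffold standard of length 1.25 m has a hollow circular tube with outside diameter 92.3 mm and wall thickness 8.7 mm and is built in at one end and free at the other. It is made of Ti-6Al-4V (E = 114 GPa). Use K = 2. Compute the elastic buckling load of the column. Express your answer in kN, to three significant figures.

P_cr ≈ 363 kN

Inner diameter d_i = 92.3 − 2×8.7 = 74.90 mm
I = π(d_o⁴ − d_i⁴)/64 = π(92.3⁴ − 74.90⁴)/64 = 2.018×10^6 mm⁴
I = 2.018×10^6 mm⁴ = 2.018×10^-6 m⁴
Effective length L_e = K·L = 2 × 1.25 = 2.500 m
P_cr = π²EI / L_e² = π² × 114×10⁹ × 2.018×10^-6 / 2.500² = 3.632×10^5 N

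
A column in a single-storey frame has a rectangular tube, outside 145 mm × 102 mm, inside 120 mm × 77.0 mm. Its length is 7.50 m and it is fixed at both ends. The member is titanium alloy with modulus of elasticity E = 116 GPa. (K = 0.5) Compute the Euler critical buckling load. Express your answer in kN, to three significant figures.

P_cr ≈ 672 kN

Weak-axis I_min = (h_o·b_o³ − h_i·b_i³)/12 with b_o = 102, b_i = 77.00 mm (shorter outer/inner sides).
I_min = (145×102³ − 120.0×77.00³)/12 = 8.258×10^6 mm⁴
I = 8.258×10^6 mm⁴ = 8.258×10^-6 m⁴
Effective length L_e = K·L = 0.5 × 7.50 = 3.750 m
P_cr = π²EI / L_e² = π² × 116×10⁹ × 8.258×10^-6 / 3.750² = 6.723×10^5 N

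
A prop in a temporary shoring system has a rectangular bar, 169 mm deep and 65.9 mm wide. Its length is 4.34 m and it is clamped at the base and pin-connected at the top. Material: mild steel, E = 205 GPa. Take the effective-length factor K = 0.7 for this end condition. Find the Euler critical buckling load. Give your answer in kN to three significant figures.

Buckling occurs about the weak axis: I_min = h·b³/12 with b = 65.9 mm (the shorter side).
I_min = 169×65.9³/12 = 4.031×10^6 mm⁴
I = 4.031×10^6 mm⁴ = 4.031×10^-6 m⁴
Effective length L_e = K·L = 0.7 × 4.34 = 3.038 m
P_cr = π²EI / L_e² = π² × 205×10⁹ × 4.031×10^-6 / 3.038² = 8.836×10^5 N

P_cr ≈ 884 kN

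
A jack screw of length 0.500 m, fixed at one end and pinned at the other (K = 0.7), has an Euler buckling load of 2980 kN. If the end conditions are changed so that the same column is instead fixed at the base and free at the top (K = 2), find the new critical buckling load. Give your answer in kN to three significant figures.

P_cr ≈ 365 kN

P_cr ∝ 1/K², so P_cr,new = P_cr,old × (K_old/K_new)² = 2980 × (0.7/2)²
= 2980 × 0.1225 = 365 kN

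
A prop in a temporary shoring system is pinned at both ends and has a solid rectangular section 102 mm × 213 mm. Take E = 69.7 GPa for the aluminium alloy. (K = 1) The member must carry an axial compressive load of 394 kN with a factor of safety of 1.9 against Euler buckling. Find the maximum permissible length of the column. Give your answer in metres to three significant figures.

Buckling occurs about the weak axis: I_min = h·b³/12 with b = 102 mm (the shorter side).
I_min = 213×102³/12 = 1.884×10^7 mm⁴
I = 1.884×10^-5 m⁴
Required critical load P_cr = n·P = 1.9 × 394 = 748.6 kN = 7.486×10^5 N
From P_cr = π²EI/(K·L)²:  L = (1/K)·√(π²EI/P_cr) = (1/1)·√(π²×6.97×10^10×1.884×10^-5/7.486×10^5)
L = 4.16 m

L_max ≈ 4.16 m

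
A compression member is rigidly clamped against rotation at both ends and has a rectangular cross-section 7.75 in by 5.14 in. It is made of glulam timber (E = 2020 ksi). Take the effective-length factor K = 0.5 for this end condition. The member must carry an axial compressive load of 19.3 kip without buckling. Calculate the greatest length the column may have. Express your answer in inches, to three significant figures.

Buckling occurs about the weak axis: I_min = h·b³/12 with b = 5.14 in (the shorter side).
I_min = 7.75×5.14³/12 = 87.70 in⁴
At the buckling limit P_cr = P = 1.930×10^4 lb
From P_cr = π²EI/(K·L)²:  L = (1/K)·√(π²EI/P_cr) = (1/0.5)·√(π²×2.02×10^6×87.70/1.930×10^4)
L = 602 in

L_max ≈ 602 in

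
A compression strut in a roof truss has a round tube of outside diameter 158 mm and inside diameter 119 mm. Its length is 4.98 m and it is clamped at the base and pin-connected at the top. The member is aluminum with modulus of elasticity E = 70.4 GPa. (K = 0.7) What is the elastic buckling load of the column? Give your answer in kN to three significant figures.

d_o = 158 mm, d_i = 119 mm
I = π(d_o⁴ − d_i⁴)/64 = π(158⁴ − 119.0⁴)/64 = 2.075×10^7 mm⁴
I = 2.075×10^7 mm⁴ = 2.075×10^-5 m⁴
Effective length L_e = K·L = 0.7 × 4.98 = 3.486 m
P_cr = π²EI / L_e² = π² × 70.4×10⁹ × 2.075×10^-5 / 3.486² = 1.186×10^6 N

P_cr ≈ 1190 kN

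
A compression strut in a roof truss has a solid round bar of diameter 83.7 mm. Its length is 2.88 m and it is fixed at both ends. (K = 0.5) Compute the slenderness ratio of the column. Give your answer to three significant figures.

λ ≈ 68.8

For a solid circle r = d/4 = 83.7/4 = 20.92 mm
L_e = K·L = 0.5 × 2.88 m = 1.440 m = 1440.0 mm
λ = L_e / r_min = 1440.0 / 20.92 = 68.8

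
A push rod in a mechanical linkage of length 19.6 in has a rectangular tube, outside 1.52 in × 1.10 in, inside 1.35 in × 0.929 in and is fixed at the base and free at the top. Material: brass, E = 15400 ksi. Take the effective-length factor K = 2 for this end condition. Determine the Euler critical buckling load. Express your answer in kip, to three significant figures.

Weak-axis I_min = (h_o·b_o³ − h_i·b_i³)/12 with b_o = 1.10, b_i = 0.9290 in (shorter outer/inner sides).
I_min = (1.52×1.10³ − 1.350×0.9290³)/12 = 7.839×10^-2 in⁴
Effective length L_e = K·L = 2 × 19.6 = 39.20 in
P_cr = π²EI / L_e² = π² × 15400×10³ × 7.839×10^-2 / 39.20² = 7.754×10^3 lb

P_cr ≈ 7.75 kip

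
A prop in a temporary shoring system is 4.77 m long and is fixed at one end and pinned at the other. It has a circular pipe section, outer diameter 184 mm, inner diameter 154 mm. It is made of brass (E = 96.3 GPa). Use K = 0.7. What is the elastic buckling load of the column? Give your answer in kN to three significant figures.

d_o = 184 mm, d_i = 154 mm
I = π(d_o⁴ − d_i⁴)/64 = π(184⁴ − 154.0⁴)/64 = 2.866×10^7 mm⁴
I = 2.866×10^7 mm⁴ = 2.866×10^-5 m⁴
Effective length L_e = K·L = 0.7 × 4.77 = 3.339 m
P_cr = π²EI / L_e² = π² × 96.3×10⁹ × 2.866×10^-5 / 3.339² = 2.443×10^6 N

P_cr ≈ 2440 kN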